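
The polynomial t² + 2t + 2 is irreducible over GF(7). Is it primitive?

No

Write f(t) = t² + 2t + 2.
|GF(7^2)^×| = 7^2 − 1 = 48. Prime factorization: 48 = 2^4·3.
f is primitive ⇔ t has order 48 in GF(7)[t]/(f), i.e. t^(48/q) ≠ 1 for each prime q | 48.
t^(24) mod f = 1
t^(16) mod f = 4.
Since t^(24) = 1, the order of t divides 24 < 48; not primitive.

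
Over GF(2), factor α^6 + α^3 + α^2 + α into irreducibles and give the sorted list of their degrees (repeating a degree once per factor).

Write h(α) = α^6 + α^3 + α^2 + α.
Roots in GF(2): h(0) = 0 → root; h(1) = 0 → root.
Linear factors from roots: (α), (α + 1).
Complete factorization: h(α) = (α)·(α + 1)^2·(α^3 + α + 1).
Factor degrees with multiplicity: 1 + 1 + 1 + 3 = 6.

1, 1, 1, 3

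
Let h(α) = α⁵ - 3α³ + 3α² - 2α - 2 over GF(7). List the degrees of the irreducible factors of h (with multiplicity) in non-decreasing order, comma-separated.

Linear factors from roots: (α - 2).
Complete factorization: h(α) = (α - 2)·(α⁴ + 2α³ + α² - 2α + 1).
Factor degrees with multiplicity: 1 + 4 = 5.

1, 4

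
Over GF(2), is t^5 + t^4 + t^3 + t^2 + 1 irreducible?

Yes

Write P(t) = t^5 + t^4 + t^3 + t^2 + 1.
Check for roots in GF(2): P(0) = 1; P(1) = 1.
No roots, so no linear factors.
Monic irreducibles of degree 2 over GF(2): t^2 + t + 1.
None of them divide P (all give nonzero remainder).
No irreducible factor of degree ≤ 2 exists, so P is irreducible over GF(2).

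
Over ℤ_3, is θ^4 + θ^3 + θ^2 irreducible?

No

Write h(θ) = θ^4 + θ^3 + θ^2.
Check for roots in ℤ_3: h(0) = 0 → root; h(1) = 0 → root; h(2) = 1.
h(0) = 0, so (θ) divides h(θ); h is reducible.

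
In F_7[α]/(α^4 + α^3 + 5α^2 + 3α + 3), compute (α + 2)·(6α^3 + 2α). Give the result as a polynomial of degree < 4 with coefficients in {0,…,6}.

Multiply in F_7[α]: (α + 2)·(6α^3 + 2α) = 6α^4 + 5α^3 + 2α^2 + 4α.
Reduce using α^4 ≡ 6α^3 + 2α^2 + 4α + 4 (mod α^4 + α^3 + 5α^2 + 3α + 3).
Reduced: 6α^3 + 3.

6α^3 + 3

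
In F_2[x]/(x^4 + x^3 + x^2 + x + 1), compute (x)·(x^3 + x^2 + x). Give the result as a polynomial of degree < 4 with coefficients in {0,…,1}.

x + 1

Multiply in F_2[x]: (x)·(x^3 + x^2 + x) = x^4 + x^3 + x^2.
Reduce using x^4 ≡ x^3 + x^2 + x + 1 (mod x^4 + x^3 + x^2 + x + 1).
Reduced: x + 1.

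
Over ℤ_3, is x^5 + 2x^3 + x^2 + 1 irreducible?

Yes

Write g(x) = x^5 + 2x^3 + x^2 + 1.
Check for roots in ℤ_3: g(0) = 1; g(1) = 2; g(2) = 2.
No roots, so no linear factors.
Monic irreducibles of degree 2 over GF(3): x^2 + 1, x^2 + x + 2, x^2 + 2x + 2.
None of them divide g (all give nonzero remainder).
No irreducible factor of degree ≤ 2 exists, so g is irreducible over GF(3).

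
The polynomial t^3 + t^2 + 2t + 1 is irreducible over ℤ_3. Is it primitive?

Yes

Write f(t) = t^3 + t^2 + 2t + 1.
|GF(3^3)^×| = 3^3 − 1 = 26. Prime factorization: 26 = 2·13.
f is primitive ⇔ t has order 26 in GF(3)[t]/(f), i.e. t^(26/q) ≠ 1 for each prime q | 26.
t^(13) mod f = 2.
t^(2) mod f = t^2.
None equal 1, so t has full order 26; f is primitive.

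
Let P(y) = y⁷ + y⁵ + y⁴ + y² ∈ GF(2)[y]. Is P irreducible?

Check for roots in GF(2): P(0) = 0 → root; P(1) = 0 → root.
P(0) = 0, so (y) divides P(y); P is reducible.

No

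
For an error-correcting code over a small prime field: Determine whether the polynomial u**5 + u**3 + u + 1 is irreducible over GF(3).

Yes

Write h(u) = u**5 + u**3 + u + 1.
Check for roots in GF(3): h(0) = 1; h(1) = 1; h(2) = 1.
No roots, so no linear factors.
Monic irreducibles of degree 2 over GF(3): u**2 + 1, u**2 + u - 1, u**2 - u - 1.
None of them divide h (all give nonzero remainder).
No irreducible factor of degree ≤ 2 exists, so h is irreducible over GF(3).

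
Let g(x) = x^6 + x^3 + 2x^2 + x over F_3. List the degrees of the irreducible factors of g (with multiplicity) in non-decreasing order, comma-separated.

1, 2, 3

Roots in F_3: g(0) = 0 → root; g(1) = 2; g(2) = 1.
Linear factors from roots: (x).
Complete factorization: g(x) = (x)·(x^2 + 1)·(x^3 + 2x + 1).
Factor degrees with multiplicity: 1 + 2 + 3 = 6.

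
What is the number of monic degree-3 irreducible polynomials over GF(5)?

Gauss's count: N_{5}(3) = (1/3) Σ_{d|3} μ(3/d)·5^d.
Divisors of 3: 1, 3; μ(3/d) for each: -1, 1.
Σ = − 5^1 + 5^3 = 120.
N = 120/3 = 40.

40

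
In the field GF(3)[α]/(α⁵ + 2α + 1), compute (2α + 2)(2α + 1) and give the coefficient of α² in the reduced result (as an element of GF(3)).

Multiply in GF(3)[α]: (2α + 2)·(2α + 1) = α² + 2.
Reduced: α² + 2.

1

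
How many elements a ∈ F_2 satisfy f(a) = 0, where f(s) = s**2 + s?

Evaluate at each of the 2 elements of F_2:
f(0) = 0 → root; f(1) = 0 → root.
Roots: {0, 1}.

2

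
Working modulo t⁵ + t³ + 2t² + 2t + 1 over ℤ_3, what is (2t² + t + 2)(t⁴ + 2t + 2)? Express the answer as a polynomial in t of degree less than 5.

2t^3 + 2t

Multiply in ℤ_3[t]: (2t² + t + 2)·(t⁴ + 2t + 2) = 2t⁶ + t⁵ + 2t⁴ + t³ + 1.
Reduce using t⁵ ≡ 2t³ + t² + t + 2 (mod t⁵ + t³ + 2t² + 2t + 1).
Reduced: 2t³ + 2t.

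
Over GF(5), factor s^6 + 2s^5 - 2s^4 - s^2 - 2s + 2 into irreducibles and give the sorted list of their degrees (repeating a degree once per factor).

Write h(s) = s^6 + 2s^5 - 2s^4 - s^2 - 2s + 2.
Roots in GF(5): h(0) = 2; h(1) = 0 → root; h(2) = 0 → root; h(3) = 0 → root; h(4) = 0 → root.
Linear factors from roots: (s - 1), (s - 2), (s + 2), (s + 1).
Complete factorization: h(s) = (s + 1)·(s + 2)·(s - 2)·(s - 1)·(s^2 + 2s - 2).
Factor degrees with multiplicity: 1 + 1 + 1 + 1 + 2 = 6.

1, 1, 1, 1, 2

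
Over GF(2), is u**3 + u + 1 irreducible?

Write f(u) = u**3 + u + 1.
Check for roots in GF(2): f(0) = 1; f(1) = 1.
No roots. A degree-3 polynomial over a field with no linear factor is irreducible.

Yes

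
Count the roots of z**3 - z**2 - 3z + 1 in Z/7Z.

Write h(z) = z**3 - z**2 - 3z + 1.
Evaluate at each of the 7 elements of Z/7Z:
h(0) = 1; h(1) = 5; h(2) = 6; h(3) = 3; h(4) = 2; h(5) = 2; h(6) = 2.
No element is a root.

0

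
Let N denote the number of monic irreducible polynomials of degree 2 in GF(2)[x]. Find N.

1

x^(2^2) − x is the product of all monic irreducibles of degree dividing 2; Möbius inversion gives N = (1/2) Σ μ(2/d)·2^d.
Divisors of 2: 1, 2; μ(2/d) for each: -1, 1.
Σ = − 2^1 + 2^2 = 2.
N = 2/2 = 1.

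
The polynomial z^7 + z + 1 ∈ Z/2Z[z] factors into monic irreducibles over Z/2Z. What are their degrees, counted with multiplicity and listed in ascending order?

7

Write f(z) = z^7 + z + 1.
Roots in Z/2Z: f(0) = 1; f(1) = 1.
Complete factorization: f(z) = (z^7 + z + 1).
Factor degrees with multiplicity: 7 = 7.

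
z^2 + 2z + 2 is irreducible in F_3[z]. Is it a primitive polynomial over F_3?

Write f(z) = z^2 + 2z + 2.
|GF(3^2)^×| = 3^2 − 1 = 8. Prime factorization: 8 = 2^3.
f is primitive ⇔ z has order 8 in GF(3)[z]/(f), i.e. z^(8/q) ≠ 1 for each prime q | 8.
z^(4) mod f = 2.
None equal 1, so z has full order 8; f is primitive.

Yes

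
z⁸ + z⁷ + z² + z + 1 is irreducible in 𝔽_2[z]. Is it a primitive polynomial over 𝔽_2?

Write f(z) = z⁸ + z⁷ + z² + z + 1.
|GF(2^8)^×| = 2^8 − 1 = 255. Prime factorization: 255 = 3·5·17.
f is primitive ⇔ z has order 255 in GF(2)[z]/(f), i.e. z^(255/q) ≠ 1 for each prime q | 255.
z^(85) mod f = z⁷ + z⁵ + z³ + z.
z^(51) mod f = z⁶ + z⁵ + z³ + z².
z^(15) mod f = z⁷ + z⁶ + z⁵ + z⁴ + z².
None equal 1, so z has full order 255; f is primitive.

Yes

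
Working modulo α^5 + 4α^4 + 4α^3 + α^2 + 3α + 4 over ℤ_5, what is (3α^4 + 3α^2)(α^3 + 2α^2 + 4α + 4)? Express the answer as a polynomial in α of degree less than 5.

Multiply in ℤ_5[α]: (3α^4 + 3α^2)·(α^3 + 2α^2 + 4α + 4) = 3α^7 + α^6 + 3α^4 + 2α^3 + 2α^2.
Reduce using α^5 ≡ α^4 + α^3 + 4α^2 + 2α + 1 (mod α^5 + 4α^4 + 4α^3 + α^2 + 3α + 4).
Reduced: α^4 + α^3 + α^2 + 3α + 2.

α^4 + α^3 + α^2 + 3α + 2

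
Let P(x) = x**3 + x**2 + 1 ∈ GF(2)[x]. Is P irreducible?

Yes

Check for roots in GF(2): P(0) = 1; P(1) = 1.
No roots. A degree-3 polynomial over a field with no linear factor is irreducible.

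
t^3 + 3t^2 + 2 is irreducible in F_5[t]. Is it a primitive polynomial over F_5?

Yes

Write f(t) = t^3 + 3t^2 + 2.
|GF(5^3)^×| = 5^3 − 1 = 124. Prime factorization: 124 = 2^2·31.
f is primitive ⇔ t has order 124 in GF(5)[t]/(f), i.e. t^(124/q) ≠ 1 for each prime q | 124.
t^(62) mod f = 4.
t^(4) mod f = 4t^2 + 3t + 1.
None equal 1, so t has full order 124; f is primitive.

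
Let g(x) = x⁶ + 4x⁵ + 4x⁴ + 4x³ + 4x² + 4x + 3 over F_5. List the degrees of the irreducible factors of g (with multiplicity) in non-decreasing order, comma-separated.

1, 1, 2, 2

Roots in F_5: g(0) = 3; g(1) = 4; g(2) = 0 → root; g(3) = 4; g(4) = 0 → root.
Linear factors from roots: (x + 3), (x + 1).
Complete factorization: g(x) = (x + 1)·(x + 3)·(x² + x + 1)·(x² + 4x + 1).
Factor degrees with multiplicity: 1 + 1 + 2 + 2 = 6.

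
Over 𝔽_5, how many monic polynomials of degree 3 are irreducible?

Gauss's count: N_{5}(3) = (1/3) Σ_{d|3} μ(3/d)·5^d.
Divisors of 3: 1, 3; μ(3/d) for each: -1, 1.
Σ = − 5^1 + 5^3 = 120.
N = 120/3 = 40.

40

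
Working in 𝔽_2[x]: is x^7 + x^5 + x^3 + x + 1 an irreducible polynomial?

Yes

Write f(x) = x^7 + x^5 + x^3 + x + 1.
Check for roots in 𝔽_2: f(0) = 1; f(1) = 1.
No roots, so no linear factors.
Monic irreducibles of degree 2 over GF(2): x^2 + x + 1.
None of them divide f (all give nonzero remainder).
Monic irreducibles of degree 3 over GF(2): x^3 + x + 1, x^3 + x^2 + 1.
None of them divide f (all give nonzero remainder).
No irreducible factor of degree ≤ 3 exists, so f is irreducible over GF(2).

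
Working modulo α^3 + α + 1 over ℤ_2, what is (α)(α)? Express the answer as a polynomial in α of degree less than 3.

Multiply in ℤ_2[α]: (α)·(α) = α^2.
Reduced: α^2.

α^2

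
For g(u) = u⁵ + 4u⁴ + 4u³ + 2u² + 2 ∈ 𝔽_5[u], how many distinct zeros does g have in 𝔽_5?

Evaluate at each of the 5 elements of 𝔽_5:
g(0) = 2; g(1) = 3; g(2) = 3; g(3) = 0 → root; g(4) = 3.
Roots: {3}.

1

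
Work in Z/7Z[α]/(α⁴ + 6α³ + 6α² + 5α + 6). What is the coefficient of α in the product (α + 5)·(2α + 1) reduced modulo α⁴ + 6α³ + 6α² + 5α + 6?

Multiply in Z/7Z[α]: (α + 5)·(2α + 1) = 2α² + 4α + 5.
Reduced: 2α² + 4α + 5.

4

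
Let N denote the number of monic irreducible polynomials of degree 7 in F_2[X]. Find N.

18

By the necklace-counting formula, N_2(7) = (1/7) Σ_{d|7} μ(7/d)·2^d.
Divisors of 7: 1, 7; μ(7/d) for each: -1, 1.
Σ = − 2^1 + 2^7 = 126.
N = 126/7 = 18.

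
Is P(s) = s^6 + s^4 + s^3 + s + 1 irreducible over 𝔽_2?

Check for roots in 𝔽_2: P(0) = 1; P(1) = 1.
No roots, so no linear factors.
Monic irreducibles of degree 2 over GF(2): s^2 + s + 1.
None of them divide P (all give nonzero remainder).
Monic irreducibles of degree 3 over GF(2): s^3 + s + 1, s^3 + s^2 + 1.
None of them divide P (all give nonzero remainder).
No irreducible factor of degree ≤ 3 exists, so P is irreducible over GF(2).

Yes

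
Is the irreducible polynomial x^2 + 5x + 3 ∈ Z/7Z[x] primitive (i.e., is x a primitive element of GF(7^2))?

Yes

Write f(x) = x^2 + 5x + 3.
|GF(7^2)^×| = 7^2 − 1 = 48. Prime factorization: 48 = 2^4·3.
f is primitive ⇔ x has order 48 in GF(7)[x]/(f), i.e. x^(48/q) ≠ 1 for each prime q | 48.
x^(24) mod f = 6.
x^(16) mod f = 2.
None equal 1, so x has full order 48; f is primitive.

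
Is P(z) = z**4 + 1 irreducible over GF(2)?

No

Check for roots in GF(2): P(0) = 1; P(1) = 0 → root.
P(1) = 0, so (z − 1) divides P(z); P is reducible.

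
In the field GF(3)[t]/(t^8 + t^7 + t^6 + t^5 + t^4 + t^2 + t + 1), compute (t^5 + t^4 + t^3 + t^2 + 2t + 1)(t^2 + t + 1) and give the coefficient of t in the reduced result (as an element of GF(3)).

0

Multiply in GF(3)[t]: (t^5 + t^4 + t^3 + t^2 + 2t + 1)·(t^2 + t + 1) = t^7 + 2t^6 + t^3 + t^2 + 1.
Reduced: t^7 + 2t^6 + t^3 + t^2 + 1.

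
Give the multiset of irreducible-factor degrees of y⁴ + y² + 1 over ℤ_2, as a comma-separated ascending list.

2, 2

Write g(y) = y⁴ + y² + 1.
Roots in ℤ_2: g(0) = 1; g(1) = 1.
Complete factorization: g(y) = (y² + y + 1)^2.
Factor degrees with multiplicity: 2 + 2 = 4.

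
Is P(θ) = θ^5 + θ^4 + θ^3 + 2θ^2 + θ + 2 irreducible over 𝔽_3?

Check for roots in 𝔽_3: P(0) = 2; P(1) = 2; P(2) = 2.
No roots, so no linear factors.
Monic irreducibles of degree 2 over GF(3): θ^2 + 1, θ^2 + θ + 2, θ^2 + 2θ + 2.
None of them divide P (all give nonzero remainder).
No irreducible factor of degree ≤ 2 exists, so P is irreducible over GF(3).

Yes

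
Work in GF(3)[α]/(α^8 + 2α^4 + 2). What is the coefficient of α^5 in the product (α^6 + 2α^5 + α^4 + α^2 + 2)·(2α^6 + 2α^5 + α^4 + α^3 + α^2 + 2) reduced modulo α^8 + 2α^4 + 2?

Multiply in GF(3)[α]: (α^6 + 2α^5 + α^4 + α^2 + 2)·(2α^6 + 2α^5 + α^4 + α^3 + α^2 + 2) = 2α^12 + α^10 + 2α^9 + 2α^7 + 2α^6 + 2α^4 + 2α^3 + α^2 + 1.
Reduce using α^8 ≡ α^4 + 1 (mod α^8 + 2α^4 + 2).
Reduced: 2α^7 + 2α^5 + 2α^3 + 2α^2 + 2α.

2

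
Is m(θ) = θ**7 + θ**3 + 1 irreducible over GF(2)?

Yes

Check for roots in GF(2): m(0) = 1; m(1) = 1.
No roots, so no linear factors.
Monic irreducibles of degree 2 over GF(2): θ**2 + θ + 1.
None of them divide m (all give nonzero remainder).
Monic irreducibles of degree 3 over GF(2): θ**3 + θ + 1, θ**3 + θ**2 + 1.
None of them divide m (all give nonzero remainder).
No irreducible factor of degree ≤ 3 exists, so m is irreducible over GF(2).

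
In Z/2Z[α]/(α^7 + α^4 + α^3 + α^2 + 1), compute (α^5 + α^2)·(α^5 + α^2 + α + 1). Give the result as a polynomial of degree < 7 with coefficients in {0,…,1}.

Multiply in Z/2Z[α]: (α^5 + α^2)·(α^5 + α^2 + α + 1) = α^10 + α^6 + α^5 + α^4 + α^3 + α^2.
Reduce using α^7 ≡ α^4 + α^3 + α^2 + 1 (mod α^7 + α^4 + α^3 + α^2 + 1).
Reduced: α^3 + 1.

α^3 + 1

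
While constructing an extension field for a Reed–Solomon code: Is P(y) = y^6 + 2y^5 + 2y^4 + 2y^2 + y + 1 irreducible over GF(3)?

Check for roots in GF(3): P(0) = 1; P(1) = 0 → root; P(2) = 0 → root.
P(1) = 0, so (y − 1) divides P(y); P is reducible.

No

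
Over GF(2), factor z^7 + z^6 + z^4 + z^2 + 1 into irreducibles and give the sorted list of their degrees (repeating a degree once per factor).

7

Write f(z) = z^7 + z^6 + z^4 + z^2 + 1.
Roots in GF(2): f(0) = 1; f(1) = 1.
Complete factorization: f(z) = (z^7 + z^6 + z^4 + z^2 + 1).
Factor degrees with multiplicity: 7 = 7.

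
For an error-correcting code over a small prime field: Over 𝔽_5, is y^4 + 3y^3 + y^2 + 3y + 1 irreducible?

Yes

Write m(y) = y^4 + 3y^3 + y^2 + 3y + 1.
Check for roots in 𝔽_5: m(0) = 1; m(1) = 4; m(2) = 1; m(3) = 1; m(4) = 2.
No roots, so no linear factors.
Degree-2 irreducible divisors: test the 10 monic irreducibles of degree 2 over GF(5).
None of them divide m (all give nonzero remainder).
No irreducible factor of degree ≤ 2 exists, so m is irreducible over GF(5).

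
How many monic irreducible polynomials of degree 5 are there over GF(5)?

624

Gauss's count: N_{5}(5) = (1/5) Σ_{d|5} μ(5/d)·5^d.
Divisors of 5: 1, 5; μ(5/d) for each: -1, 1.
Σ = − 5^1 + 5^5 = 3120.
N = 3120/5 = 624.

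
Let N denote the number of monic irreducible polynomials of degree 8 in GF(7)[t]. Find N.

The number of monic irreducibles of degree 8 over GF(7) is (1/8)·Σ_{d∣8} μ(8/d) 7^d.
Divisors of 8: 1, 2, 4, 8; μ(8/d) for each: 0, 0, -1, 1.
Σ = − 7^4 + 7^8 = 5762400.
N = 5762400/8 = 720300.

720300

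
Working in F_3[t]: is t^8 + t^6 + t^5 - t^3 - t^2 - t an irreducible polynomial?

No

Write m(t) = t^8 + t^6 + t^5 - t^3 - t^2 - t.
Check for roots in F_3: m(0) = 0 → root; m(1) = 0 → root; m(2) = 2.
m(0) = 0, so (t) divides m(t); m is reducible.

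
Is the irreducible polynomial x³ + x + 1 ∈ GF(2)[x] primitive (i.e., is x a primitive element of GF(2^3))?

Yes

Write f(x) = x³ + x + 1.
|GF(2^3)^×| = 2^3 − 1 = 7. Prime factorization: 7 = 7.
f is primitive ⇔ x has order 7 in GF(2)[x]/(f), i.e. x^(7/q) ≠ 1 for each prime q | 7.
x^(1) mod f = x.
None equal 1, so x has full order 7; f is primitive.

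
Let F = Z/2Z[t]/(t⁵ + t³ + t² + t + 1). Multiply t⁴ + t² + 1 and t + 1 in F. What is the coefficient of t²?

Multiply in Z/2Z[t]: (t⁴ + t² + 1)·(t + 1) = t⁵ + t⁴ + t³ + t² + t + 1.
Reduce using t⁵ ≡ t³ + t² + t + 1 (mod t⁵ + t³ + t² + t + 1).
Reduced: t⁴.

0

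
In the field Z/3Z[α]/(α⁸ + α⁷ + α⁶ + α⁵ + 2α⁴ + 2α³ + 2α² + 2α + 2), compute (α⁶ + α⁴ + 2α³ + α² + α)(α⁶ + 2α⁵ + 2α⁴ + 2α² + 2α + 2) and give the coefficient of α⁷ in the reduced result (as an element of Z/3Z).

2

Multiply in Z/3Z[α]: (α⁶ + α⁴ + 2α³ + α² + α)·(α⁶ + 2α⁵ + 2α⁴ + 2α² + 2α + 2) = α¹² + 2α¹¹ + α⁹ + 2α⁶ + 2α⁵ + 2α⁴ + 2α³ + α² + 2α.
Reduce using α⁸ ≡ 2α⁷ + 2α⁶ + 2α⁵ + α⁴ + α³ + α² + α + 1 (mod α⁸ + α⁷ + α⁶ + α⁵ + 2α⁴ + 2α³ + 2α² + 2α + 2).
Reduced: 2α⁷ + 2α⁵ + α⁴ + α² + α + 1.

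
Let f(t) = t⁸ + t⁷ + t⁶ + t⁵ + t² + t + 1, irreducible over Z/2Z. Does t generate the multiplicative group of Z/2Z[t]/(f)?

Yes

|GF(2^8)^×| = 2^8 − 1 = 255. Prime factorization: 255 = 3·5·17.
f is primitive ⇔ t has order 255 in GF(2)[t]/(f), i.e. t^(255/q) ≠ 1 for each prime q | 255.
t^(85) mod f = t⁷ + t² + 1.
t^(51) mod f = t⁶ + t⁵ + t⁴ + t³ + t² + t.
t^(15) mod f = t⁷ + t⁶ + t³ + t² + 1.
None equal 1, so t has full order 255; f is primitive.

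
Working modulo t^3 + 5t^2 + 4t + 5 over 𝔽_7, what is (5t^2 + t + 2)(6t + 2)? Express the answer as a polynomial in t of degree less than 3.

Multiply in 𝔽_7[t]: (5t^2 + t + 2)·(6t + 2) = 2t^3 + 2t^2 + 4.
Reduce using t^3 ≡ 2t^2 + 3t + 2 (mod t^3 + 5t^2 + 4t + 5).
Reduced: 6t^2 + 6t + 1.

6t^2 + 6t + 1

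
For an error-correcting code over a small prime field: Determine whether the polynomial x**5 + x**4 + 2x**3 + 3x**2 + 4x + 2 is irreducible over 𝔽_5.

Write m(x) = x**5 + x**4 + 2x**3 + 3x**2 + 4x + 2.
Check for roots in 𝔽_5: m(0) = 2; m(1) = 3; m(2) = 1; m(3) = 4; m(4) = 4.
No roots, so no linear factors.
Degree-2 irreducible divisors: test the 10 monic irreducibles of degree 2 over GF(5).
None of them divide m (all give nonzero remainder).
No irreducible factor of degree ≤ 2 exists, so m is irreducible over GF(5).

Yes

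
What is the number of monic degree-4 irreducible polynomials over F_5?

150

By the necklace-counting formula, N_5(4) = (1/4) Σ_{d|4} μ(4/d)·5^d.
Divisors of 4: 1, 2, 4; μ(4/d) for each: 0, -1, 1.
Σ = − 5^2 + 5^4 = 600.
N = 600/4 = 150.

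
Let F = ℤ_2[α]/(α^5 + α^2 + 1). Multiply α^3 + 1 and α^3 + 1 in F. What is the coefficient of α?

1

Multiply in ℤ_2[α]: (α^3 + 1)·(α^3 + 1) = α^6 + 1.
Reduce using α^5 ≡ α^2 + 1 (mod α^5 + α^2 + 1).
Reduced: α^3 + α + 1.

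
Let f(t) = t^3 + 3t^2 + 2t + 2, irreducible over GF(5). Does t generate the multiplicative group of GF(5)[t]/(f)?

|GF(5^3)^×| = 5^3 − 1 = 124. Prime factorization: 124 = 2^2·31.
f is primitive ⇔ t has order 124 in GF(5)[t]/(f), i.e. t^(124/q) ≠ 1 for each prime q | 124.
t^(62) mod f = 4.
t^(4) mod f = 2t^2 + 4t + 1.
None equal 1, so t has full order 124; f is primitive.

Yes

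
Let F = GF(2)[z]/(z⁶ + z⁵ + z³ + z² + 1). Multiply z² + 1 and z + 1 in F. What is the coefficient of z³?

1

Multiply in GF(2)[z]: (z² + 1)·(z + 1) = z³ + z² + z + 1.
Reduced: z³ + z² + z + 1.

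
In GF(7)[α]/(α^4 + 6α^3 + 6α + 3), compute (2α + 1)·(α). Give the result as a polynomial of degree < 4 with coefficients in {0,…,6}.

Multiply in GF(7)[α]: (2α + 1)·(α) = 2α^2 + α.
Reduced: 2α^2 + α.

2α^2 + α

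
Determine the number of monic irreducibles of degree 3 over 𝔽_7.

The number of monic irreducibles of degree 3 over GF(7) is (1/3)·Σ_{d∣3} μ(3/d) 7^d.
Divisors of 3: 1, 3; μ(3/d) for each: -1, 1.
Σ = − 7^1 + 7^3 = 336.
N = 336/3 = 112.

112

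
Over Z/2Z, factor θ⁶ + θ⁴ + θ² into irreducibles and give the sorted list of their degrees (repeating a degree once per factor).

Write g(θ) = θ⁶ + θ⁴ + θ².
Roots in Z/2Z: g(0) = 0 → root; g(1) = 1.
Linear factors from roots: (θ).
Complete factorization: g(θ) = (θ)^2·(θ² + θ + 1)^2.
Factor degrees with multiplicity: 1 + 1 + 2 + 2 = 6.

1, 1, 2, 2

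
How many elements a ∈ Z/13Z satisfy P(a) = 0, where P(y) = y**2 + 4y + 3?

2

Evaluate at each of the 13 elements of Z/13Z:
P(0) = 3; P(1) = 8; P(2) = 2; P(3) = 11; P(4) = 9; P(5) = 9; P(6) = 11; P(7) = 2; P(8) = 8; P(9) = 3; P(10) = 0 → root; P(11) = 12; P(12) = 0 → root.
Roots: {10, 12}.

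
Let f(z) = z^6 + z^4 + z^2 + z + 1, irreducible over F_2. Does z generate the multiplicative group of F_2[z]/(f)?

No

|GF(2^6)^×| = 2^6 − 1 = 63. Prime factorization: 63 = 3^2·7.
f is primitive ⇔ z has order 63 in GF(2)[z]/(f), i.e. z^(63/q) ≠ 1 for each prime q | 63.
z^(21) mod f = 1
z^(9) mod f = z^4 + z^2 + z.
Since z^(21) = 1, the order of z divides 21 < 63; not primitive.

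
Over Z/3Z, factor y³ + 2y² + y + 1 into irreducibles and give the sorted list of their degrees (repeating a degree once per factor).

Write h(y) = y³ + 2y² + y + 1.
Roots in Z/3Z: h(0) = 1; h(1) = 2; h(2) = 1.
Complete factorization: h(y) = (y³ + 2y² + y + 1).
Factor degrees with multiplicity: 3 = 3.

3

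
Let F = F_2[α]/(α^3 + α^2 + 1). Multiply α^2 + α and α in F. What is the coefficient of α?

Multiply in F_2[α]: (α^2 + α)·(α) = α^3 + α^2.
Reduce using α^3 ≡ α^2 + 1 (mod α^3 + α^2 + 1).
Reduced: 1.

0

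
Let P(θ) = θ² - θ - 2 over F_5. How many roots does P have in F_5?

2

Evaluate at each of the 5 elements of F_5:
P(0) = 3; P(1) = 3; P(2) = 0 → root; P(3) = 4; P(4) = 0 → root.
Roots: {2, 4}.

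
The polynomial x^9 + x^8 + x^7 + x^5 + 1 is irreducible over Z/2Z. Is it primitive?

Write f(x) = x^9 + x^8 + x^7 + x^5 + 1.
|GF(2^9)^×| = 2^9 − 1 = 511. Prime factorization: 511 = 7·73.
f is primitive ⇔ x has order 511 in GF(2)[x]/(f), i.e. x^(511/q) ≠ 1 for each prime q | 511.
x^(73) mod f = 1
x^(7) mod f = x^7.
Since x^(73) = 1, the order of x divides 73 < 511; not primitive.

No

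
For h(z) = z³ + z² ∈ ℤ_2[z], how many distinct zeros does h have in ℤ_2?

Evaluate at each of the 2 elements of ℤ_2:
h(0) = 0 → root; h(1) = 0 → root.
Roots: {0, 1}.

2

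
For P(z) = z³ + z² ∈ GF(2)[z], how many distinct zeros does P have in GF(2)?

Evaluate at each of the 2 elements of GF(2):
P(0) = 0 → root; P(1) = 0 → root.
Roots: {0, 1}.

2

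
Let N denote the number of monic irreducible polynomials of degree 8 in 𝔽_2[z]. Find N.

The number of monic irreducibles of degree 8 over GF(2) is (1/8)·Σ_{d∣8} μ(8/d) 2^d.
Divisors of 8: 1, 2, 4, 8; μ(8/d) for each: 0, 0, -1, 1.
Σ = − 2^4 + 2^8 = 240.
N = 240/8 = 30.

30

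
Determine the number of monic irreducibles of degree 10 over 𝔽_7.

Gauss's count: N_{7}(10) = (1/10) Σ_{d|10} μ(10/d)·7^d.
Divisors of 10: 1, 2, 5, 10; μ(10/d) for each: 1, -1, -1, 1.
Σ = 7^1 − 7^2 − 7^5 + 7^10 = 282458400.
N = 282458400/10 = 28245840.

28245840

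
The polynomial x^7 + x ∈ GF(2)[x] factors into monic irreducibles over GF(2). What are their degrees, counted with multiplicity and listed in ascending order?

Write f(x) = x^7 + x.
Roots in GF(2): f(0) = 0 → root; f(1) = 0 → root.
Linear factors from roots: (x), (x + 1).
Complete factorization: f(x) = (x)·(x + 1)^2·(x^2 + x + 1)^2.
Factor degrees with multiplicity: 1 + 1 + 1 + 2 + 2 = 7.

1, 1, 1, 2, 2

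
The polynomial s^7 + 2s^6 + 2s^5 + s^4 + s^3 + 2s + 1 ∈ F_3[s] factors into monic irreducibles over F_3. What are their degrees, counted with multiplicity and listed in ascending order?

7

Write f(s) = s^7 + 2s^6 + 2s^5 + s^4 + s^3 + 2s + 1.
Roots in F_3: f(0) = 1; f(1) = 1; f(2) = 1.
Complete factorization: f(s) = (s^7 + 2s^6 + 2s^5 + s^4 + s^3 + 2s + 1).
Factor degrees with multiplicity: 7 = 7.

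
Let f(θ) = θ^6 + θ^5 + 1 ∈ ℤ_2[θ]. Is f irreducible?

Check for roots in ℤ_2: f(0) = 1; f(1) = 1.
No roots, so no linear factors.
Monic irreducibles of degree 2 over GF(2): θ^2 + θ + 1.
None of them divide f (all give nonzero remainder).
Monic irreducibles of degree 3 over GF(2): θ^3 + θ + 1, θ^3 + θ^2 + 1.
None of them divide f (all give nonzero remainder).
No irreducible factor of degree ≤ 3 exists, so f is irreducible over GF(2).

Yes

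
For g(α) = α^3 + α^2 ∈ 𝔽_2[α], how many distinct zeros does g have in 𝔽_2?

2

Evaluate at each of the 2 elements of 𝔽_2:
g(0) = 0 → root; g(1) = 0 → root.
Roots: {0, 1}.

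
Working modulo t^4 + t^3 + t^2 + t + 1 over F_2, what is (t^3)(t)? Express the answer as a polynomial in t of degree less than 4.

t^3 + t^2 + t + 1

Multiply in F_2[t]: (t^3)·(t) = t^4.
Reduce using t^4 ≡ t^3 + t^2 + t + 1 (mod t^4 + t^3 + t^2 + t + 1).
Reduced: t^3 + t^2 + t + 1.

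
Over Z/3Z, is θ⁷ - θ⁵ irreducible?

Write f(θ) = θ⁷ - θ⁵.
Check for roots in Z/3Z: f(0) = 0 → root; f(1) = 0 → root; f(2) = 0 → root.
f(0) = 0, so (θ) divides f(θ); f is reducible.

No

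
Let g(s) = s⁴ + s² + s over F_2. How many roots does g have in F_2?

1

Evaluate at each of the 2 elements of F_2:
g(0) = 0 → root; g(1) = 1.
Roots: {0}.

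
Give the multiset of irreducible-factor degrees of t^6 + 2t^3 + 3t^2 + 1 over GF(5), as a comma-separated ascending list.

Write h(t) = t^6 + 2t^3 + 3t^2 + 1.
Roots in GF(5): h(0) = 1; h(1) = 2; h(2) = 3; h(3) = 1; h(4) = 3.
Complete factorization: h(t) = (t^6 + 2t^3 + 3t^2 + 1).
Factor degrees with multiplicity: 6 = 6.

6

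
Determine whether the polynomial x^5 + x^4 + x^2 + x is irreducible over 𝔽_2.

Write P(x) = x^5 + x^4 + x^2 + x.
Check for roots in 𝔽_2: P(0) = 0 → root; P(1) = 0 → root.
P(0) = 0, so (x) divides P(x); P is reducible.

No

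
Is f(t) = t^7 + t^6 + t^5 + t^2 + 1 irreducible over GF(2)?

Yes

Check for roots in GF(2): f(0) = 1; f(1) = 1.
No roots, so no linear factors.
Monic irreducibles of degree 2 over GF(2): t^2 + t + 1.
None of them divide f (all give nonzero remainder).
Monic irreducibles of degree 3 over GF(2): t^3 + t + 1, t^3 + t^2 + 1.
None of them divide f (all give nonzero remainder).
No irreducible factor of degree ≤ 3 exists, so f is irreducible over GF(2).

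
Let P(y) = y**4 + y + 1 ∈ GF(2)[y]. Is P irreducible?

Check for roots in GF(2): P(0) = 1; P(1) = 1.
No roots, so no linear factors.
Monic irreducibles of degree 2 over GF(2): y**2 + y + 1.
None of them divide P (all give nonzero remainder).
No irreducible factor of degree ≤ 2 exists, so P is irreducible over GF(2).

Yes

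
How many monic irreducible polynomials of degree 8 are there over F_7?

x^(7^8) − x is the product of all monic irreducibles of degree dividing 8; Möbius inversion gives N = (1/8) Σ μ(8/d)·7^d.
Divisors of 8: 1, 2, 4, 8; μ(8/d) for each: 0, 0, -1, 1.
Σ = − 7^4 + 7^8 = 5762400.
N = 5762400/8 = 720300.

720300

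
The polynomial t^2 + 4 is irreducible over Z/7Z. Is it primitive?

Write f(t) = t^2 + 4.
|GF(7^2)^×| = 7^2 − 1 = 48. Prime factorization: 48 = 2^4·3.
f is primitive ⇔ t has order 48 in GF(7)[t]/(f), i.e. t^(48/q) ≠ 1 for each prime q | 48.
t^(24) mod f = 1
t^(16) mod f = 2.
Since t^(24) = 1, the order of t divides 24 < 48; not primitive.

No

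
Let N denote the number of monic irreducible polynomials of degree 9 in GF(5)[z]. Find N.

By the necklace-counting formula, N_5(9) = (1/9) Σ_{d|9} μ(9/d)·5^d.
Divisors of 9: 1, 3, 9; μ(9/d) for each: 0, -1, 1.
Σ = − 5^3 + 5^9 = 1953000.
N = 1953000/9 = 217000.

217000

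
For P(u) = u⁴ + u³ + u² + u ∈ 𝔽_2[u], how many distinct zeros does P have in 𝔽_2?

Evaluate at each of the 2 elements of 𝔽_2:
P(0) = 0 → root; P(1) = 0 → root.
Roots: {0, 1}.

2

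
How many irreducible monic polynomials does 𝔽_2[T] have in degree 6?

The number of monic irreducibles of degree 6 over GF(2) is (1/6)·Σ_{d∣6} μ(6/d) 2^d.
Divisors of 6: 1, 2, 3, 6; μ(6/d) for each: 1, -1, -1, 1.
Σ = 2^1 − 2^2 − 2^3 + 2^6 = 54.
N = 54/6 = 9.

9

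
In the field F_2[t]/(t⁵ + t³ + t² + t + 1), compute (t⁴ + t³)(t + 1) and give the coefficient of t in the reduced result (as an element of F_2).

Multiply in F_2[t]: (t⁴ + t³)·(t + 1) = t⁵ + t³.
Reduce using t⁵ ≡ t³ + t² + t + 1 (mod t⁵ + t³ + t² + t + 1).
Reduced: t² + t + 1.

1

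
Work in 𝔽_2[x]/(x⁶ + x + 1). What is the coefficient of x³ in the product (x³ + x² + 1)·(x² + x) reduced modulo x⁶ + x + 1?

Multiply in 𝔽_2[x]: (x³ + x² + 1)·(x² + x) = x⁵ + x³ + x² + x.
Reduced: x⁵ + x³ + x² + x.

1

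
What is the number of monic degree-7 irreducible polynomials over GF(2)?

18

The number of monic irreducibles of degree 7 over GF(2) is (1/7)·Σ_{d∣7} μ(7/d) 2^d.
Divisors of 7: 1, 7; μ(7/d) for each: -1, 1.
Σ = − 2^1 + 2^7 = 126.
N = 126/7 = 18.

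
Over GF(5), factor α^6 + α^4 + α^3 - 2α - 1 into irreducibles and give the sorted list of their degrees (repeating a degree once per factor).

Write h(α) = α^6 + α^4 + α^3 - 2α - 1.
Roots in GF(5): h(0) = 4; h(1) = 0 → root; h(2) = 3; h(3) = 0 → root; h(4) = 2.
Linear factors from roots: (α - 1), (α + 2).
Complete factorization: h(α) = (α + 2)·(α - 1)·(α^2 + α + 2)·(α^2 - 2α - 1).
Factor degrees with multiplicity: 1 + 1 + 2 + 2 = 6.

1, 1, 2, 2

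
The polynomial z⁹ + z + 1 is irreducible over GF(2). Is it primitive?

No

Write f(z) = z⁹ + z + 1.
|GF(2^9)^×| = 2^9 − 1 = 511. Prime factorization: 511 = 7·73.
f is primitive ⇔ z has order 511 in GF(2)[z]/(f), i.e. z^(511/q) ≠ 1 for each prime q | 511.
z^(73) mod f = 1
z^(7) mod f = z⁷.
Since z^(73) = 1, the order of z divides 73 < 511; not primitive.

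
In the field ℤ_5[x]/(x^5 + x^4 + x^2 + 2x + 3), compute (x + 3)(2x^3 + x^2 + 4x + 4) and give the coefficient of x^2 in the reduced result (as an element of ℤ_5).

Multiply in ℤ_5[x]: (x + 3)·(2x^3 + x^2 + 4x + 4) = 2x^4 + 2x^3 + 2x^2 + x + 2.
Reduced: 2x^4 + 2x^3 + 2x^2 + x + 2.

2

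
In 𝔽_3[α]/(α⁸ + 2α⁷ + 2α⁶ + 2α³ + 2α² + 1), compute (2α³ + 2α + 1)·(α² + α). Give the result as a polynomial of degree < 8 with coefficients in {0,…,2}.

2α^5 + 2α^4 + 2α^3 + α

Multiply in 𝔽_3[α]: (2α³ + 2α + 1)·(α² + α) = 2α⁵ + 2α⁴ + 2α³ + α.
Reduced: 2α⁵ + 2α⁴ + 2α³ + α.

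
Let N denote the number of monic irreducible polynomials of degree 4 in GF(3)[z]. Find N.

18

The number of monic irreducibles of degree 4 over GF(3) is (1/4)·Σ_{d∣4} μ(4/d) 3^d.
Divisors of 4: 1, 2, 4; μ(4/d) for each: 0, -1, 1.
Σ = − 3^2 + 3^4 = 72.
N = 72/4 = 18.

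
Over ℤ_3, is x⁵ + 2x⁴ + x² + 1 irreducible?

No

Write h(x) = x⁵ + 2x⁴ + x² + 1.
Check for roots in ℤ_3: h(0) = 1; h(1) = 2; h(2) = 0 → root.
h(2) = 0, so (x − 2) divides h(x); h is reducible.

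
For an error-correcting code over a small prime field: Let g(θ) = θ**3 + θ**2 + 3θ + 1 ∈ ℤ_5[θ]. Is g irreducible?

Check for roots in ℤ_5: g(0) = 1; g(1) = 1; g(2) = 4; g(3) = 1; g(4) = 3.
No roots. A degree-3 polynomial over a field with no linear factor is irreducible.

Yes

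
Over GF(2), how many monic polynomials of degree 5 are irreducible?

6

By the necklace-counting formula, N_2(5) = (1/5) Σ_{d|5} μ(5/d)·2^d.
Divisors of 5: 1, 5; μ(5/d) for each: -1, 1.
Σ = − 2^1 + 2^5 = 30.
N = 30/5 = 6.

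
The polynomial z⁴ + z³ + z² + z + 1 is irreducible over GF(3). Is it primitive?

No

Write f(z) = z⁴ + z³ + z² + z + 1.
|GF(3^4)^×| = 3^4 − 1 = 80. Prime factorization: 80 = 2^4·5.
f is primitive ⇔ z has order 80 in GF(3)[z]/(f), i.e. z^(80/q) ≠ 1 for each prime q | 80.
z^(40) mod f = 1
z^(16) mod f = z.
Since z^(40) = 1, the order of z divides 40 < 80; not primitive.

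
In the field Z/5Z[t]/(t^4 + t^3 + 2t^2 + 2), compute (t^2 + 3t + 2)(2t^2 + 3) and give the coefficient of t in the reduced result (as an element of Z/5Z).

Multiply in Z/5Z[t]: (t^2 + 3t + 2)·(2t^2 + 3) = 2t^4 + t^3 + 2t^2 + 4t + 1.
Reduce using t^4 ≡ 4t^3 + 3t^2 + 3 (mod t^4 + t^3 + 2t^2 + 2).
Reduced: 4t^3 + 3t^2 + 4t + 2.

4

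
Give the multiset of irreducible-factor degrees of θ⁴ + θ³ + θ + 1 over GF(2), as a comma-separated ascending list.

Write g(θ) = θ⁴ + θ³ + θ + 1.
Roots in GF(2): g(0) = 1; g(1) = 0 → root.
Linear factors from roots: (θ + 1).
Complete factorization: g(θ) = (θ + 1)^2·(θ² + θ + 1).
Factor degrees with multiplicity: 1 + 1 + 2 = 4.

1, 1, 2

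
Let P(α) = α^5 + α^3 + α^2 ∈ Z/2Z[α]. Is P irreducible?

Check for roots in Z/2Z: P(0) = 0 → root; P(1) = 1.
P(0) = 0, so (α) divides P(α); P is reducible.

No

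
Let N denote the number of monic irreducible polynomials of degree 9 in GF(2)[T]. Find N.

56

By the necklace-counting formula, N_2(9) = (1/9) Σ_{d|9} μ(9/d)·2^d.
Divisors of 9: 1, 3, 9; μ(9/d) for each: 0, -1, 1.
Σ = − 2^3 + 2^9 = 504.
N = 504/9 = 56.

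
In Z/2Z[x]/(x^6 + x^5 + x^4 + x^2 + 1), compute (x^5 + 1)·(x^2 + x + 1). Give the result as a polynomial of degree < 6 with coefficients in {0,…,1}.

Multiply in Z/2Z[x]: (x^5 + 1)·(x^2 + x + 1) = x^7 + x^6 + x^5 + x^2 + x + 1.
Reduce using x^6 ≡ x^5 + x^4 + x^2 + 1 (mod x^6 + x^5 + x^4 + x^2 + 1).
Reduced: x^3 + x^2 + 1.

x^3 + x^2 + 1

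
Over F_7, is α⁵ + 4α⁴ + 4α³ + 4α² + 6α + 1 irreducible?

Yes

Write f(α) = α⁵ + 4α⁴ + 4α³ + 4α² + 6α + 1.
Check for roots in F_7: f(0) = 1; f(1) = 6; f(2) = 3; f(3) = 2; f(4) = 6; f(5) = 5; f(6) = 5.
No roots, so no linear factors.
Degree-2 irreducible divisors: test the 21 monic irreducibles of degree 2 over GF(7).
None of them divide f (all give nonzero remainder).
No irreducible factor of degree ≤ 2 exists, so f is irreducible over GF(7).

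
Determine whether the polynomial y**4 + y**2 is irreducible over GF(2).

Write g(y) = y**4 + y**2.
Check for roots in GF(2): g(0) = 0 → root; g(1) = 0 → root.
g(0) = 0, so (y) divides g(y); g is reducible.

No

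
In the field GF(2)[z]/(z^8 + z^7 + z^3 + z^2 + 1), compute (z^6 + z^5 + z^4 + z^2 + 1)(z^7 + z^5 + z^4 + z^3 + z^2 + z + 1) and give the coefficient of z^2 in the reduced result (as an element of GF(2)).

Multiply in GF(2)[z]: (z^6 + z^5 + z^4 + z^2 + 1)·(z^7 + z^5 + z^4 + z^3 + z^2 + z + 1) = z^13 + z^12 + z^8 + z^7 + z^4 + z + 1.
Reduce using z^8 ≡ z^7 + z^3 + z^2 + 1 (mod z^8 + z^7 + z^3 + z^2 + 1).
Reduced: z^5 + z^4 + z + 1.

0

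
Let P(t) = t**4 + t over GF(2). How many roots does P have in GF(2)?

2

Evaluate at each of the 2 elements of GF(2):
P(0) = 0 → root; P(1) = 0 → root.
Roots: {0, 1}.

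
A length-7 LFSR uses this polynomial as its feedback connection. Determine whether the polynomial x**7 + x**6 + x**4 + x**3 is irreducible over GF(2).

No

Write m(x) = x**7 + x**6 + x**4 + x**3.
Check for roots in GF(2): m(0) = 0 → root; m(1) = 0 → root.
m(0) = 0, so (x) divides m(x); m is reducible.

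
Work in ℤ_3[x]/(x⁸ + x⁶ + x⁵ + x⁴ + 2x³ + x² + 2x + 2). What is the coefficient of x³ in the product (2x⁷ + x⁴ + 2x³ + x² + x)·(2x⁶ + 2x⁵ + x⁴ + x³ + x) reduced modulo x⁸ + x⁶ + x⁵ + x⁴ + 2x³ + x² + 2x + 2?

Multiply in ℤ_3[x]: (2x⁷ + x⁴ + 2x³ + x² + x)·(2x⁶ + 2x⁵ + x⁴ + x³ + x) = x¹³ + x¹² + 2x¹¹ + x¹⁰ + x⁷ + 2x⁶ + x³ + x².
Reduce using x⁸ ≡ 2x⁶ + 2x⁵ + 2x⁴ + x³ + 2x² + x + 1 (mod x⁸ + x⁶ + x⁵ + x⁴ + 2x³ + x² + 2x + 2).
Reduced: x⁷ + x⁶ + x³.

1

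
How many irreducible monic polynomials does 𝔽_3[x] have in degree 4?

18

By the necklace-counting formula, N_3(4) = (1/4) Σ_{d|4} μ(4/d)·3^d.
Divisors of 4: 1, 2, 4; μ(4/d) for each: 0, -1, 1.
Σ = − 3^2 + 3^4 = 72.
N = 72/4 = 18.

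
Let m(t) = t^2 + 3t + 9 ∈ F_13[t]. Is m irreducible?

Check each element of F_13 for a root: m(0)=9, m(1)=0, m(2)=6, m(3)=1, m(4)=11, m(5)=10, m(6)=11, m(7)=1, m(8)=6, m(9)=0, m(10)=9, m(11)=7, m(12)=7.
m(1) = 0, so (t − 1) divides m(t); m is reducible.

No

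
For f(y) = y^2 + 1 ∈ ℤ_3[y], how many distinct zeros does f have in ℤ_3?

Evaluate at each of the 3 elements of ℤ_3:
f(0) = 1; f(1) = 2; f(2) = 2.
No element is a root.

0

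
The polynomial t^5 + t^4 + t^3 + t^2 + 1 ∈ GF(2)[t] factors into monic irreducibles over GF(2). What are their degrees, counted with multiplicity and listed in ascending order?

Write h(t) = t^5 + t^4 + t^3 + t^2 + 1.
Roots in GF(2): h(0) = 1; h(1) = 1.
Complete factorization: h(t) = (t^5 + t^4 + t^3 + t^2 + 1).
Factor degrees with multiplicity: 5 = 5.

5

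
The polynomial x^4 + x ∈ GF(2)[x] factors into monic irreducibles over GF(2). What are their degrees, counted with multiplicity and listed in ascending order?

1, 1, 2

Write f(x) = x^4 + x.
Roots in GF(2): f(0) = 0 → root; f(1) = 0 → root.
Linear factors from roots: (x), (x + 1).
Complete factorization: f(x) = (x)·(x + 1)·(x^2 + x + 1).
Factor degrees with multiplicity: 1 + 1 + 2 = 4.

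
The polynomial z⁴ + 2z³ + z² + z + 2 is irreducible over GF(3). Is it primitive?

Write f(z) = z⁴ + 2z³ + z² + z + 2.
|GF(3^4)^×| = 3^4 − 1 = 80. Prime factorization: 80 = 2^4·5.
f is primitive ⇔ z has order 80 in GF(3)[z]/(f), i.e. z^(80/q) ≠ 1 for each prime q | 80.
z^(40) mod f = 2.
z^(16) mod f = z³ + 1.
None equal 1, so z has full order 80; f is primitive.

Yes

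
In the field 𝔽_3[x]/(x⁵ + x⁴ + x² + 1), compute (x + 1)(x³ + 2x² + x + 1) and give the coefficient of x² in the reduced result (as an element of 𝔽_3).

0

Multiply in 𝔽_3[x]: (x + 1)·(x³ + 2x² + x + 1) = x⁴ + 2x + 1.
Reduced: x⁴ + 2x + 1.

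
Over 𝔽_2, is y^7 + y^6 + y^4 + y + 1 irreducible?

Yes

Write P(y) = y^7 + y^6 + y^4 + y + 1.
Check for roots in 𝔽_2: P(0) = 1; P(1) = 1.
No roots, so no linear factors.
Monic irreducibles of degree 2 over GF(2): y^2 + y + 1.
None of them divide P (all give nonzero remainder).
Monic irreducibles of degree 3 over GF(2): y^3 + y + 1, y^3 + y^2 + 1.
None of them divide P (all give nonzero remainder).
No irreducible factor of degree ≤ 3 exists, so P is irreducible over GF(2).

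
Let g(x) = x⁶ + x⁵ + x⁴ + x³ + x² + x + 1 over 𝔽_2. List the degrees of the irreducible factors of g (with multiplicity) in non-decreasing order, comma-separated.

3, 3

Roots in 𝔽_2: g(0) = 1; g(1) = 1.
Complete factorization: g(x) = (x³ + x + 1)·(x³ + x² + 1).
Factor degrees with multiplicity: 3 + 3 = 6.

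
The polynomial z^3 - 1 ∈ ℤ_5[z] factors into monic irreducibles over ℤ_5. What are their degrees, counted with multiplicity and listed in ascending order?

1, 2

Write f(z) = z^3 - 1.
Roots in ℤ_5: f(0) = 4; f(1) = 0 → root; f(2) = 2; f(3) = 1; f(4) = 3.
Linear factors from roots: (z - 1).
Complete factorization: f(z) = (z - 1)·(z^2 + z + 1).
Factor degrees with multiplicity: 1 + 2 = 3.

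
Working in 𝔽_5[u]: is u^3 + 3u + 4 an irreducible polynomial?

No

Write m(u) = u^3 + 3u + 4.
Check for roots in 𝔽_5: m(0) = 4; m(1) = 3; m(2) = 3; m(3) = 0 → root; m(4) = 0 → root.
m(3) = 0, so (u − 3) divides m(u); m is reducible.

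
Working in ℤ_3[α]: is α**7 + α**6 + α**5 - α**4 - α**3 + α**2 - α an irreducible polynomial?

Write g(α) = α**7 + α**6 + α**5 - α**4 - α**3 + α**2 - α.
Check for roots in ℤ_3: g(0) = 0 → root; g(1) = 1; g(2) = 1.
g(0) = 0, so (α) divides g(α); g is reducible.

No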